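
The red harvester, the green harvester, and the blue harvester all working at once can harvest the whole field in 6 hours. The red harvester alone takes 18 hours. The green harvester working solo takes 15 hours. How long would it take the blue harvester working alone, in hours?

45/2 hours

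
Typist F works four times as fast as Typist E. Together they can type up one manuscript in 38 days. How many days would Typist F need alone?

Let Typist E's rate be r; then Typist F's rate is 4r, so together (4 + 1)r = 5r = 1/38.
Thus r = 1/190 per day.
Typist E alone: 190 days; Typist F alone: 95/2 days.

95/2 days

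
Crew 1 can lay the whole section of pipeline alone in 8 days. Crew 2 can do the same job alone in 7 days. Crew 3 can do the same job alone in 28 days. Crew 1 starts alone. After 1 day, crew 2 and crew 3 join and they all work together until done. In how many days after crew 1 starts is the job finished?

66/17 days

In the first 1 day crew 1 alone does 1/8 of the job, leaving 7/8.
Once everyone is working, combined rate: 1/8 + 1/7 + 1/28 = (7 + 8 + 2)/56 = 17/56 per day.
Remaining 7/8 at 17/56 per day takes 49/17 days.
Total from the start = 1 + 49/17 = 66/17 days.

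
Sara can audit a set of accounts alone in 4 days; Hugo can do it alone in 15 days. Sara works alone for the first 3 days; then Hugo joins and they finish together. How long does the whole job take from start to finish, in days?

In 3 days Sara does 3/4 of the job, leaving 1/4.
Sara and Hugo together work at 19/60 per day, so finishing takes 1/4 ÷ 19/60 = 15/19 days.
Total time = 3 + 15/19 = 72/19 days.

72/19 days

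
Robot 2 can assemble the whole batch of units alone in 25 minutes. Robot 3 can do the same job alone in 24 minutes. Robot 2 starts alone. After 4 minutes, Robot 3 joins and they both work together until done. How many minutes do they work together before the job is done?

In the first 4 minutes Robot 2 alone does 4/25 of the job, leaving 21/25.
Once everyone is working, combined rate: 1/25 + 1/24 = (24 + 25)/600 = 49/600 per minute.
Remaining 21/25 at 49/600 per minute takes 72/7 minutes.

72/7 minutes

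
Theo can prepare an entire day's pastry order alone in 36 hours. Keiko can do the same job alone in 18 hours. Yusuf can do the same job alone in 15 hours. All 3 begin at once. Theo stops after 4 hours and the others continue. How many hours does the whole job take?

80/11 hours

In the first 4 hours the combined rate is 3/20, so 3/5 of the job is done, leaving 2/5.
After Theo leaves the rate is 11/90 per hour; the remaining 2/5 takes 36/11 hours.
Total = 4 + 36/11 = 80/11 hours.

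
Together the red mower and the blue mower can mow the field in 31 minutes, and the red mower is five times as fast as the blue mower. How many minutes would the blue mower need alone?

186 minutes

Let the blue mower's rate be r; then the red mower's rate is 5r, so together (5 + 1)r = 6r = 1/31.
Thus r = 1/186 per minute.
The blue mower alone: 186 minutes; the red mower alone: 186/5 minutes.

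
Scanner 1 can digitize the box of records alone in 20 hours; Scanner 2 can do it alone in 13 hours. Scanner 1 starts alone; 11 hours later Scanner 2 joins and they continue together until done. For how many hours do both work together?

39/11 hours

In 11 hours Scanner 1 does 11/20 of the job, leaving 9/20.
Scanner 1 and Scanner 2 together work at 33/260 per hour, so finishing takes 9/20 ÷ 33/260 = 39/11 hours.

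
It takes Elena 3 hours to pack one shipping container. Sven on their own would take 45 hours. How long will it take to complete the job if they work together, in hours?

Combined rate: 1/3 + 1/45 = (15 + 1)/45 = 16/45 per hour.
Time = 1 ÷ (16/45) = 45/16 hours.

45/16 hours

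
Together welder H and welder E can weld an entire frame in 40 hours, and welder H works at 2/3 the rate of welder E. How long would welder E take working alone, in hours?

Let welder E's rate be r; then welder H's rate is (2/3)r, so together (2/3 + 1)r = (5/3)r = 1/40.
Thus r = 3/200 per hour.
Welder E alone: 200/3 hours; welder H alone: 100 hours.

200/3 hours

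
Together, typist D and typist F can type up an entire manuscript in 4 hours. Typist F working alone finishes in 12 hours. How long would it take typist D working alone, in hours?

Combined rate is 1/4 per hour.
Known contribution: 1/12 per hour.
So typist D's rate is 1/4 − 1/12 = 1/6, meaning 6 hours alone.

6 hours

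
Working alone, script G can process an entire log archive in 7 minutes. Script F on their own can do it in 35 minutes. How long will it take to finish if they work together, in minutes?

35/6 minutes

Combined rate: 1/7 + 1/35 = (5 + 1)/35 = 6/35 per minute.
Time = 1 ÷ (6/35) = 35/6 minutes.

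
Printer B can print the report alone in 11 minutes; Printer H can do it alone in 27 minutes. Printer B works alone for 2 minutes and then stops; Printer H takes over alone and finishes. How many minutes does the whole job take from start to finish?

265/11 minutes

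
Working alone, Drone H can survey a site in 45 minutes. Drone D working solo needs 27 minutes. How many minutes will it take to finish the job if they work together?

135/8 minutes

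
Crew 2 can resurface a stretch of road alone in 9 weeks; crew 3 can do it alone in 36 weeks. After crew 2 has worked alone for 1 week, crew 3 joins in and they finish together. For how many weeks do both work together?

In 1 week crew 2 does 1/9 of the job, leaving 8/9.
Crew 2 and crew 3 together work at 5/36 per week, so finishing takes 8/9 ÷ 5/36 = 32/5 weeks.

32/5 weeks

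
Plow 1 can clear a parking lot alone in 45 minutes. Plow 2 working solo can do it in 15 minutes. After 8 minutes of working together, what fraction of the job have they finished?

Combined rate: 1/45 + 1/15 = (1 + 3)/45 = 4/45 per minute.
In 8 minutes they complete 8·4/45 = 32/45 of the job.

32/45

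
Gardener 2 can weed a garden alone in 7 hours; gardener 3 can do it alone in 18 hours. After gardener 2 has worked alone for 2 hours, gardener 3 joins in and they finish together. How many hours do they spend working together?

18/5 hours

In 2 hours gardener 2 does 2/7 of the job, leaving 5/7.
Gardener 2 and gardener 3 together work at 25/126 per hour, so finishing takes 5/7 ÷ 25/126 = 18/5 hours.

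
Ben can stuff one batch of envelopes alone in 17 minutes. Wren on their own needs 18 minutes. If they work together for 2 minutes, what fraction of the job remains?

118/153

Combined rate: 1/17 + 1/18 = (18 + 17)/306 = 35/306 per minute.
In 2 minutes they complete 2·35/306 = 35/153 of the job.
So 118/153 remains.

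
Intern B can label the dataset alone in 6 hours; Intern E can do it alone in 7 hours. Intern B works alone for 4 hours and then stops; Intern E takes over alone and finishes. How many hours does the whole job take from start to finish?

In 4 hours Intern B does 4/6 = 2/3 of the job, leaving 1/3.
Intern E works at 1/7 per hour, so finishing takes 1/3 ÷ 1/7 = 7/3 hours.
Total time = 4 + 7/3 = 19/3 hours.

19/3 hours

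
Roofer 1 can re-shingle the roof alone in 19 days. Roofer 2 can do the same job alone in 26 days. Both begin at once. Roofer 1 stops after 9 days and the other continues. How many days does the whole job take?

In the first 9 days the combined rate is 45/494, so 405/494 of the job is done, leaving 89/494.
After Roofer 1 leaves the rate is 1/26 per day; the remaining 89/494 takes 89/19 days.
Total = 9 + 89/19 = 260/19 days.

260/19 days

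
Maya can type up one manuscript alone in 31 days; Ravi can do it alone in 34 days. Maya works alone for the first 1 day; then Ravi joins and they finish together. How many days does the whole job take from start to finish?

In 1 day Maya does 1/31 of the job, leaving 30/31.
Maya and Ravi together work at 65/1054 per day, so finishing takes 30/31 ÷ 65/1054 = 204/13 days.
Total time = 1 + 204/13 = 217/13 days.

217/13 days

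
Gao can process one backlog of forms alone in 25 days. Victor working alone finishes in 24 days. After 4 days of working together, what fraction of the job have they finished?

49/150

Combined rate: 1/25 + 1/24 = (24 + 25)/600 = 49/600 per day.
In 4 days they complete 4·49/600 = 49/150 of the job.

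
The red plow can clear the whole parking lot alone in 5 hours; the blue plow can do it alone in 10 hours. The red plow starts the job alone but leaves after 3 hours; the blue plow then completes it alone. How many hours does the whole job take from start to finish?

7 hours

In 3 hours the red plow does 3/5 of the job, leaving 2/5.
The blue plow works at 1/10 per hour, so finishing takes 2/5 ÷ 1/10 = 4 hours.
Total time = 3 + 4 = 7 hours.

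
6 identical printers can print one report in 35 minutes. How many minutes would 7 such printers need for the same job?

30 minutes

Total work is 6·35 = 210 printer-minutes.
With 7 printers: 210/7 = 30 minutes.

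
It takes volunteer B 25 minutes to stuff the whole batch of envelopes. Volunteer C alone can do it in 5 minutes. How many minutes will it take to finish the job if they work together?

Combined rate: 1/25 + 1/5 = (1 + 5)/25 = 6/25 per minute.
Time = 1 ÷ (6/25) = 25/6 minutes.

25/6 minutes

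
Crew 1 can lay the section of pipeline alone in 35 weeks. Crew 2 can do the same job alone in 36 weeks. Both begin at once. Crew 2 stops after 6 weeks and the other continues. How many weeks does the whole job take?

In the first 6 weeks the combined rate is 71/1260, so 71/210 of the job is done, leaving 139/210.
After Crew 2 leaves the rate is 1/35 per week; the remaining 139/210 takes 139/6 weeks.
Total = 6 + 139/6 = 175/6 weeks.

175/6 weeks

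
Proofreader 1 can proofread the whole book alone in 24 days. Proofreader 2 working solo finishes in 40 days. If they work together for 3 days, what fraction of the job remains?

Combined rate: 1/24 + 1/40 = (5 + 3)/120 = 8/120 = 1/15 per day.
In 3 days they complete 3·1/15 = 1/5 of the job.
So 4/5 remains.

4/5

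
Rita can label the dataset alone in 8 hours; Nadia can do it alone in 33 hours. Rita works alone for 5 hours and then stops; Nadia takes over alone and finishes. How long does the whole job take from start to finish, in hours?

In 5 hours Rita does 5/8 of the job, leaving 3/8.
Nadia works at 1/33 per hour, so finishing takes 3/8 ÷ 1/33 = 99/8 hours.
Total time = 5 + 99/8 = 139/8 hours.

139/8 hours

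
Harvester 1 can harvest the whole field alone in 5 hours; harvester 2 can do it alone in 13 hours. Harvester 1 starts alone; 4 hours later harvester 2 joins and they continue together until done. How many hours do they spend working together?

13/18 hours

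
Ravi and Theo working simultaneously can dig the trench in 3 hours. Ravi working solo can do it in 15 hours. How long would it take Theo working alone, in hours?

15/4 hours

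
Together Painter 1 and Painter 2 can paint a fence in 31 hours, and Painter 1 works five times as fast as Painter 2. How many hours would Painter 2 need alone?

Let Painter 2's rate be r; then Painter 1's rate is 5r, so together (5 + 1)r = 6r = 1/31.
Thus r = 1/186 per hour.
Painter 2 alone: 186 hours; Painter 1 alone: 186/5 hours.

186 hours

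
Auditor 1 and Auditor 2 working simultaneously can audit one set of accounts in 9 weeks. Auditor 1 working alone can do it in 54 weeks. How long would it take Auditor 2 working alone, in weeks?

Combined rate is 1/9 per week.
Known contribution: 1/54 per week.
So Auditor 2's rate is 1/9 − 1/54 = 5/54, meaning 54/5 weeks alone.

54/5 weeks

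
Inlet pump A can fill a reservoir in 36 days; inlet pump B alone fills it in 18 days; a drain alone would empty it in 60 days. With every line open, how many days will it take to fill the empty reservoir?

15 days

Net rate = 1/36 + 1/18 − 1/60 = (5 + 10 − 3)/180 = 12/180 = 1/15 per day.
Filling time = 1 ÷ (1/15) = 15 days.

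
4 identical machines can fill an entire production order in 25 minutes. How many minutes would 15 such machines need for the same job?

Total work is 4·25 = 100 machine-minutes.
With 15 machines: 100/15 = 20/3 minutes.

20/3 minutes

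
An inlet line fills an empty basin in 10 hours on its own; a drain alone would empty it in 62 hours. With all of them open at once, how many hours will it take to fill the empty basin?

Net rate = 1/10 − 1/62 = (31 − 5)/310 = 26/310 = 13/155 per hour.
Filling time = 1 ÷ (13/155) = 155/13 hours.

155/13 hours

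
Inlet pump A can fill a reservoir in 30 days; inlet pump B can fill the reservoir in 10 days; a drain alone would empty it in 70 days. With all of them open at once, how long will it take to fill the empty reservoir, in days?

42/5 days

Net rate = 1/30 + 1/10 − 1/70 = (7 + 21 − 3)/210 = 25/210 = 5/42 per day.
Filling time = 1 ÷ (5/42) = 42/5 days.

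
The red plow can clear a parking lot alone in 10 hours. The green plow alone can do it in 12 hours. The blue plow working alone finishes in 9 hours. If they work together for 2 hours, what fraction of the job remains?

37/90

Combined rate: 1/10 + 1/12 + 1/9 = (18 + 15 + 20)/180 = 53/180 per hour.
In 2 hours they complete 2·53/180 = 53/90 of the job.
So 37/90 remains.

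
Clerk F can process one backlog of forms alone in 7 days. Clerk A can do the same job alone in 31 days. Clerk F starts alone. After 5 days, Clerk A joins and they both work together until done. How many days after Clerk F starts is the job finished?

In the first 5 days Clerk F alone does 5/7 of the job, leaving 2/7.
Once everyone is working, combined rate: 1/7 + 1/31 = (31 + 7)/217 = 38/217 per day.
Remaining 2/7 at 38/217 per day takes 31/19 days.
Total from the start = 5 + 31/19 = 126/19 days.

126/19 days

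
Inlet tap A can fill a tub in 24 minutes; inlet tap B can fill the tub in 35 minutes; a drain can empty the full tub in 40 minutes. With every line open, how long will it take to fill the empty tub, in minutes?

420/19 minutes

Net rate = 1/24 + 1/35 − 1/40 = (35 + 24 − 21)/840 = 38/840 = 19/420 per minute.
Filling time = 1 ÷ (19/420) = 420/19 minutes.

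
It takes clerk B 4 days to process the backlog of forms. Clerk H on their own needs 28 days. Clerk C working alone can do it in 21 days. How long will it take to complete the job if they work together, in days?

3 days

Combined rate: 1/4 + 1/28 + 1/21 = (21 + 3 + 4)/84 = 28/84 = 1/3 per day.
Time = 1 ÷ (1/3) = 3 days.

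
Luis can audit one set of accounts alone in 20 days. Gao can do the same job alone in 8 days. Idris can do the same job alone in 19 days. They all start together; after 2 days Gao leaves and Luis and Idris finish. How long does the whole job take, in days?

95/13 days

In the first 2 days the combined rate is 173/760, so 173/380 of the job is done, leaving 207/380.
After Gao leaves the rate is 39/380 per day; the remaining 207/380 takes 69/13 days.
Total = 2 + 69/13 = 95/13 days.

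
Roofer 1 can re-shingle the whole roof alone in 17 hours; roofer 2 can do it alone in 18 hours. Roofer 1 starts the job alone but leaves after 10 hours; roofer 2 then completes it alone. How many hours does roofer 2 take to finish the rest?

In 10 hours roofer 1 does 10/17 of the job, leaving 7/17.
Roofer 2 works at 1/18 per hour, so finishing takes 7/17 ÷ 1/18 = 126/17 hours.

126/17 hours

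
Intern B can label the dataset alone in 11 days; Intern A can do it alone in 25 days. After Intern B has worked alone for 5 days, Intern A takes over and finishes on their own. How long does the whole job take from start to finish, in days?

In 5 days Intern B does 5/11 of the job, leaving 6/11.
Intern A works at 1/25 per day, so finishing takes 6/11 ÷ 1/25 = 150/11 days.
Total time = 5 + 150/11 = 205/11 days.

205/11 days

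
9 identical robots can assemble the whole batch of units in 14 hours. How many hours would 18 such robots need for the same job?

7 hours

Total work is 9·14 = 126 robot-hours.
With 18 robots: 126/18 = 7 hours.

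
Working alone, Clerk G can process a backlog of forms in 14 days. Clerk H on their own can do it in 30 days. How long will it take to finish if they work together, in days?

105/11 days

With two workers the combined time is the product over the sum: 14·30/(14+30) = 420/44 = 105/11 days.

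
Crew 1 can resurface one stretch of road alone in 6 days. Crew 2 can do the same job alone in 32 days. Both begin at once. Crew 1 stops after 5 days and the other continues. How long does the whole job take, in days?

16/3 days

In the first 5 days the combined rate is 19/96, so 95/96 of the job is done, leaving 1/96.
After Crew 1 leaves the rate is 1/32 per day; the remaining 1/96 takes 1/3 days.
Total = 5 + 1/3 = 16/3 days.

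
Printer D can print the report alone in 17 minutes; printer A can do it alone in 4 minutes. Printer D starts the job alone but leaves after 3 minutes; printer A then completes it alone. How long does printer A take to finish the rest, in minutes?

In 3 minutes printer D does 3/17 of the job, leaving 14/17.
Printer A works at 1/4 per minute, so finishing takes 14/17 ÷ 1/4 = 56/17 minutes.

56/17 minutes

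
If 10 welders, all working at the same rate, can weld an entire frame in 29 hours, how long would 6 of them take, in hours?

145/3 hours

Total work is 10·29 = 290 welder-hours.
With 6 welders: 290/6 = 145/3 hours.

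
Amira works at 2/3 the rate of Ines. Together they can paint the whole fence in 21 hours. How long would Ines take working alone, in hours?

35 hours

Let Ines's rate be r; then Amira's rate is (2/3)r, so together (2/3 + 1)r = (5/3)r = 1/21.
Thus r = 1/35 per hour.
Ines alone: 35 hours; Amira alone: 105/2 hours.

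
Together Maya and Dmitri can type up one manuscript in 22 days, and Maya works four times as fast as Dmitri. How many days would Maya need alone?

55/2 days

Let Dmitri's rate be r; then Maya's rate is 4r, so together (4 + 1)r = 5r = 1/22.
Thus r = 1/110 per day.
Dmitri alone: 110 days; Maya alone: 55/2 days.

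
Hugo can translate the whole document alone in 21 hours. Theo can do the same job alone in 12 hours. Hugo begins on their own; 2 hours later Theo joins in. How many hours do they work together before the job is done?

In the first 2 hours Hugo alone does 2/21 of the job, leaving 19/21.
Once everyone is working, combined rate: 1/21 + 1/12 = (4 + 7)/84 = 11/84 per hour.
Remaining 19/21 at 11/84 per hour takes 76/11 hours.

76/11 hours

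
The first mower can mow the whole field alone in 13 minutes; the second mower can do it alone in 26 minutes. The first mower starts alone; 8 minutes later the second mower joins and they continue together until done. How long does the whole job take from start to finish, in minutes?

34/3 minutes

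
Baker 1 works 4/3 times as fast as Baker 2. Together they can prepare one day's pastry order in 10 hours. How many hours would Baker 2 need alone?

70/3 hours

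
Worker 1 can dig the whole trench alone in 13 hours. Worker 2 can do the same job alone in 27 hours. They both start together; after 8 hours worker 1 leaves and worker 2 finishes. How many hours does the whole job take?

In the first 8 hours the combined rate is 40/351, so 320/351 of the job is done, leaving 31/351.
After worker 1 leaves the rate is 1/27 per hour; the remaining 31/351 takes 31/13 hours.
Total = 8 + 31/13 = 135/13 hours.

135/13 hours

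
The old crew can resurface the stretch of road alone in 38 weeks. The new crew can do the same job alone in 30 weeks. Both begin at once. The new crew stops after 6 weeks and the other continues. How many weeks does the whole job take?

152/5 weeks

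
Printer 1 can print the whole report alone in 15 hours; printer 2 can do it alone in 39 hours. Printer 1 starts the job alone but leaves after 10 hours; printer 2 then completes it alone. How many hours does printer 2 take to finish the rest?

In 10 hours printer 1 does 10/15 = 2/3 of the job, leaving 1/3.
Printer 2 works at 1/39 per hour, so finishing takes 1/3 ÷ 1/39 = 13 hours.

13 hours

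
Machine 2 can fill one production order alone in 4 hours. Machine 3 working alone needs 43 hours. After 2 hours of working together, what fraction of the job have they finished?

Combined rate: 1/4 + 1/43 = (43 + 4)/172 = 47/172 per hour.
In 2 hours they complete 2·47/172 = 47/86 of the job.

47/86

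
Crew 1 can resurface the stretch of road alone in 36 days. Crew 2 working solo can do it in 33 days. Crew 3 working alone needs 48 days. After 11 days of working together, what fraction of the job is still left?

Combined rate: 1/36 + 1/33 + 1/48 = (44 + 48 + 33)/1584 = 125/1584 per day.
In 11 days they complete 11·125/1584 = 125/144 of the job.
So 19/144 remains.

19/144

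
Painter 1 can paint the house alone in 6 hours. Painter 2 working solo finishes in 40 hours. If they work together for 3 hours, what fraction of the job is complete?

23/40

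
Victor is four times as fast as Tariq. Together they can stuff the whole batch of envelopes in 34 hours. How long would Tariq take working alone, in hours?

170 hours

Let Tariq's rate be r; then Victor's rate is 4r, so together (4 + 1)r = 5r = 1/34.
Thus r = 1/170 per hour.
Tariq alone: 170 hours; Victor alone: 85/2 hours.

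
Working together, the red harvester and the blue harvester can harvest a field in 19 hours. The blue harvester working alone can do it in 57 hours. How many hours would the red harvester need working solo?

57/2 hours

Combined rate is 1/19 per hour.
Known contribution: 1/57 per hour.
So the red harvester's rate is 1/19 − 1/57 = 2/57, meaning 57/2 hours alone.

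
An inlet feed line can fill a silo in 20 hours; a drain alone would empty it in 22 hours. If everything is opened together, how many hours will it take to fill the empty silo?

Net rate = 1/20 − 1/22 = (11 − 10)/220 = 1/220 per hour.
Filling time = 1 ÷ (1/220) = 220 hours.

220 hours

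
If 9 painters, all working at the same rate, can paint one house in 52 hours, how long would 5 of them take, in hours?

Total work is 9·52 = 468 painter-hours.
With 5 painters: 468/5 hours.

468/5 hours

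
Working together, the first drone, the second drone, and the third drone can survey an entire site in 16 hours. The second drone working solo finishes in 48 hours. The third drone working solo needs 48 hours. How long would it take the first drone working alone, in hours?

48 hours

Combined rate is 1/16 per hour.
Known contribution: 1/48 + 1/48 = (1 + 1)/48 = 2/48 = 1/24 per hour.
So the first drone's rate is 1/16 − 1/24 = 1/48, meaning 48 hours alone.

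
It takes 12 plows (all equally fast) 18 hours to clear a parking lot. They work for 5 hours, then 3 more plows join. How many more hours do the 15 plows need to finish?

52/5 hours

One plow does 1/216 of the job per hour.
After 5 hours with 12 plows, 5/18 is done (13/18 left).
With 15 plows the rate is 15/216 = 5/72, so the rest takes 13/18 ÷ 5/72 = 52/5 hours.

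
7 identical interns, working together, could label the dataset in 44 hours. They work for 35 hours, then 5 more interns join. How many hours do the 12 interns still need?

One intern does 1/308 of the job per hour.
After 35 hours with 7 interns, 35/44 is done (9/44 left).
With 12 interns the rate is 12/308 = 3/77, so the rest takes 9/44 ÷ 3/77 = 21/4 hours.

21/4 hours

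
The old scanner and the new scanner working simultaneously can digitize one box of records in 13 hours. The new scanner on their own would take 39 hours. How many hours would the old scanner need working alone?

39/2 hours

Combined rate is 1/13 per hour.
Known contribution: 1/39 per hour.
So the old scanner's rate is 1/13 − 1/39 = 2/39, meaning 39/2 hours alone.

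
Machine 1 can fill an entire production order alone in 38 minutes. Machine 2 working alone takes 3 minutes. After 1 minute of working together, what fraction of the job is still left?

73/114

Combined rate: 1/38 + 1/3 = (3 + 38)/114 = 41/114 per minute.
In 1 minute they complete 1·41/114 = 41/114 of the job.
So 73/114 remains.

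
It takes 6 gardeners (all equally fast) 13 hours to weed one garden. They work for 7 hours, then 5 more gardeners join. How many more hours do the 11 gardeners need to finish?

36/11 hours

One gardener does 1/78 of the job per hour.
After 7 hours with 6 gardeners, 7/13 is done (6/13 left).
With 11 gardeners the rate is 11/78, so the rest takes 6/13 ÷ 11/78 = 36/11 hours.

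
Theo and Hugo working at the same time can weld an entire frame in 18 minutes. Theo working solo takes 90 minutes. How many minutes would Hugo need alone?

45/2 minutes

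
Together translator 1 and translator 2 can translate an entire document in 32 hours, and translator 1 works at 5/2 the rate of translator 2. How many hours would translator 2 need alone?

Let translator 2's rate be r; then translator 1's rate is (5/2)r, so together (5/2 + 1)r = (7/2)r = 1/32.
Thus r = 1/112 per hour.
Translator 2 alone: 112 hours; translator 1 alone: 224/5 hours.

112 hours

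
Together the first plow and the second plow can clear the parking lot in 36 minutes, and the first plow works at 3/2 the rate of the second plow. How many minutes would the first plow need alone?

Let the second plow's rate be r; then the first plow's rate is (3/2)r, so together (3/2 + 1)r = (5/2)r = 1/36.
Thus r = 1/90 per minute.
The second plow alone: 90 minutes; the first plow alone: 60 minutes.

60 minutes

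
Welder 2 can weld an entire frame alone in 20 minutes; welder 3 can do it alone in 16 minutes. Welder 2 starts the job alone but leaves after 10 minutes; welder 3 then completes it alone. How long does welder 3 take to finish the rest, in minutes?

8 minutes

In 10 minutes welder 2 does 10/20 = 1/2 of the job, leaving 1/2.
Welder 3 works at 1/16 per minute, so finishing takes 1/2 ÷ 1/16 = 8 minutes.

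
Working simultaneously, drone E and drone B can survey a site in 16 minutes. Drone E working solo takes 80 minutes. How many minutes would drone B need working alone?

Combined rate is 1/16 per minute.
Known contribution: 1/80 per minute.
So drone B's rate is 1/16 − 1/80 = 1/20, meaning 20 minutes alone.

20 minutes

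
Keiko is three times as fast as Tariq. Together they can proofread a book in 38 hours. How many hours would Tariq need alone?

Let Tariq's rate be r; then Keiko's rate is 3r, so together (3 + 1)r = 4r = 1/38.
Thus r = 1/152 per hour.
Tariq alone: 152 hours; Keiko alone: 152/3 hours.

152 hours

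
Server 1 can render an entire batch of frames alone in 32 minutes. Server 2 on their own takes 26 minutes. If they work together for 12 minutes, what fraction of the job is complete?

87/104

Combined rate: 1/32 + 1/26 = (13 + 16)/416 = 29/416 per minute.
In 12 minutes they complete 12·29/416 = 87/104 of the job.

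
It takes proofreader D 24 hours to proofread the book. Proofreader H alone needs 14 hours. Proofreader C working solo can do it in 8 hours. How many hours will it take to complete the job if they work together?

Combined rate: 1/24 + 1/14 + 1/8 = (7 + 12 + 21)/168 = 40/168 = 5/21 per hour.
Time = 1 ÷ (5/21) = 21/5 hours.

21/5 hours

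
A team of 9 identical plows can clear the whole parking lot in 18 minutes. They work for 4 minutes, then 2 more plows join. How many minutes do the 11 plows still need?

126/11 minutes

One plow does 1/162 of the job per minute.
After 4 minutes with 9 plows, 2/9 is done (7/9 left).
With 11 plows the rate is 11/162, so the rest takes 7/9 ÷ 11/162 = 126/11 minutes.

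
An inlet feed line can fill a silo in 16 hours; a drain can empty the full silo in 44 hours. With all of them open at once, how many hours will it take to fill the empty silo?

176/7 hours

Net rate = 1/16 − 1/44 = (11 − 4)/176 = 7/176 per hour.
Filling time = 1 ÷ (7/176) = 176/7 hours.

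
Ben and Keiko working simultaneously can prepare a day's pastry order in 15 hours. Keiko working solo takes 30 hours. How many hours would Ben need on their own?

30 hours

Combined rate is 1/15 per hour.
Known contribution: 1/30 per hour.
So Ben's rate is 1/15 − 1/30 = 1/30, meaning 30 hours alone.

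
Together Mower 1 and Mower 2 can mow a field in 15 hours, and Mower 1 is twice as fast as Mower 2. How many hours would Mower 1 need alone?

45/2 hours

Let Mower 2's rate be r; then Mower 1's rate is 2r, so together (2 + 1)r = 3r = 1/15.
Thus r = 1/45 per hour.
Mower 2 alone: 45 hours; Mower 1 alone: 45/2 hours.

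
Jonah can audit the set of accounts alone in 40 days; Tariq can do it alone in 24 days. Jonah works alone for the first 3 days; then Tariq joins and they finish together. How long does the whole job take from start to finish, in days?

In 3 days Jonah does 3/40 of the job, leaving 37/40.
Jonah and Tariq together work at 1/15 per day, so finishing takes 37/40 ÷ 1/15 = 111/8 days.
Total time = 3 + 111/8 = 135/8 days.

135/8 days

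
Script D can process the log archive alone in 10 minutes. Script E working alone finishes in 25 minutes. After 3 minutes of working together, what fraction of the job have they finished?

21/50

Combined rate: 1/10 + 1/25 = (5 + 2)/50 = 7/50 per minute.
In 3 minutes they complete 3·7/50 = 21/50 of the job.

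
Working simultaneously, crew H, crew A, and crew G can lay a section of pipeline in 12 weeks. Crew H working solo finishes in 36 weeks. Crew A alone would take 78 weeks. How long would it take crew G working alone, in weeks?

Combined rate is 1/12 per week.
Known contribution: 1/36 + 1/78 = (13 + 6)/468 = 19/468 per week.
So crew G's rate is 1/12 − 19/468 = 5/117, meaning 117/5 weeks alone.

117/5 weeks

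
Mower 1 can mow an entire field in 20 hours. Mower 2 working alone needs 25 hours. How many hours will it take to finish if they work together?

100/9 hours

Combined rate: 1/20 + 1/25 = (5 + 4)/100 = 9/100 per hour.
Time = 1 ÷ (9/100) = 100/9 hours.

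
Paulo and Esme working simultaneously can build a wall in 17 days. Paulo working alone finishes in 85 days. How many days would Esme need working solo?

85/4 days

Combined rate is 1/17 per day.
Known contribution: 1/85 per day.
So Esme's rate is 1/17 − 1/85 = 4/85, meaning 85/4 days alone.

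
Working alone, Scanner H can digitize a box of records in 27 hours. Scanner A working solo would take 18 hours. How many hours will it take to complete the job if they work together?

Combined rate: 1/27 + 1/18 = (2 + 3)/54 = 5/54 per hour.
Time = 1 ÷ (5/54) = 54/5 hours.

54/5 hours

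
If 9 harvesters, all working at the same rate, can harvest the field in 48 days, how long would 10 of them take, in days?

216/5 days

Total work is 9·48 = 432 harvester-days.
With 10 harvesters: 432/10 = 216/5 days.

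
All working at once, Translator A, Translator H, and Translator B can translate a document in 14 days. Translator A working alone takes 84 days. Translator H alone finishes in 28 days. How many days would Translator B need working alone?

42 days

Combined rate is 1/14 per day.
Known contribution: 1/84 + 1/28 = (1 + 3)/84 = 4/84 = 1/21 per day.
So Translator B's rate is 1/14 − 1/21 = 1/42, meaning 42 days alone.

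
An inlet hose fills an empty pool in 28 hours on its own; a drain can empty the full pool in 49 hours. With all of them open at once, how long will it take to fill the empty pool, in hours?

Net rate = 1/28 − 1/49 = (7 − 4)/196 = 3/196 per hour.
Filling time = 1 ÷ (3/196) = 196/3 hours.

196/3 hours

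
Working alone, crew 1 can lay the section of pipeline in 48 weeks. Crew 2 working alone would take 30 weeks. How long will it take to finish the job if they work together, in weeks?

240/13 weeks

Combined rate: 1/48 + 1/30 = (5 + 8)/240 = 13/240 per week.
Time = 1 ÷ (13/240) = 240/13 weeks.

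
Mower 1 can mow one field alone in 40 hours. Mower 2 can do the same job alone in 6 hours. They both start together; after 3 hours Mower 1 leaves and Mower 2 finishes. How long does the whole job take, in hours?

In the first 3 hours the combined rate is 23/120, so 23/40 of the job is done, leaving 17/40.
After Mower 1 leaves the rate is 1/6 per hour; the remaining 17/40 takes 51/20 hours.
Total = 3 + 51/20 = 111/20 hours.

111/20 hours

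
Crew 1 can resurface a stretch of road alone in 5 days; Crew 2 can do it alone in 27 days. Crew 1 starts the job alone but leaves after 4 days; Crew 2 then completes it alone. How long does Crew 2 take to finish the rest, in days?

In 4 days Crew 1 does 4/5 of the job, leaving 1/5.
Crew 2 works at 1/27 per day, so finishing takes 1/5 ÷ 1/27 = 27/5 days.

27/5 days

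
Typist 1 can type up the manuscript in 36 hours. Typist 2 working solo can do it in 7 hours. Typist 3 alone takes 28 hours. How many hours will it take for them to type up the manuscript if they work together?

Combined rate: 1/36 + 1/7 + 1/28 = (7 + 36 + 9)/252 = 52/252 = 13/63 per hour.
Time = 1 ÷ (13/63) = 63/13 hours.

63/13 hours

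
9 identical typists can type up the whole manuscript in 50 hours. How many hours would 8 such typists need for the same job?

Total work is 9·50 = 450 typist-hours.
With 8 typists: 450/8 = 225/4 hours.

225/4 hours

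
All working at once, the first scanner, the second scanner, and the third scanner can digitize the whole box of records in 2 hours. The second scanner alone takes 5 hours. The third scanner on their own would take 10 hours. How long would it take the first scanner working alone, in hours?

5 hours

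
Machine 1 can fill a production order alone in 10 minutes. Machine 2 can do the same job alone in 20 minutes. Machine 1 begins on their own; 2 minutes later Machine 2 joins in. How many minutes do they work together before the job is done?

16/3 minutes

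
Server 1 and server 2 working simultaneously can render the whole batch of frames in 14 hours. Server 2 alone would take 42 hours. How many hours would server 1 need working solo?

Combined rate is 1/14 per hour.
Known contribution: 1/42 per hour.
So server 1's rate is 1/14 − 1/42 = 1/21, meaning 21 hours alone.

21 hours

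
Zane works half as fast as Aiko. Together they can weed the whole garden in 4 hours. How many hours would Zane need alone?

12 hours

Let Aiko's rate be r; then Zane's rate is (1/2)r, so together (1/2 + 1)r = (3/2)r = 1/4.
Thus r = 1/6 per hour.
Aiko alone: 6 hours; Zane alone: 12 hours.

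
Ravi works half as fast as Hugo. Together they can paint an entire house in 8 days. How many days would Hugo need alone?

12 days

Let Hugo's rate be r; then Ravi's rate is (1/2)r, so together (1/2 + 1)r = (3/2)r = 1/8.
Thus r = 1/12 per day.
Hugo alone: 12 days; Ravi alone: 24 days.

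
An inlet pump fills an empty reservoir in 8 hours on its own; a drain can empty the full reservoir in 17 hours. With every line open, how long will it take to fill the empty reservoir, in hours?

136/9 hours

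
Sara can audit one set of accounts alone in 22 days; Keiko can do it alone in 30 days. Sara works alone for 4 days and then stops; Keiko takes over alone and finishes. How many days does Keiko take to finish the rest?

270/11 days

In 4 days Sara does 4/22 = 2/11 of the job, leaving 9/11.
Keiko works at 1/30 per day, so finishing takes 9/11 ÷ 1/30 = 270/11 days.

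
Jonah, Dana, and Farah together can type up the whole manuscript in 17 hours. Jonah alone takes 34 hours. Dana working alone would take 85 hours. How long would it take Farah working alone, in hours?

170/3 hours

Combined rate is 1/17 per hour.
Known contribution: 1/34 + 1/85 = (5 + 2)/170 = 7/170 per hour.
So Farah's rate is 1/17 − 7/170 = 3/170, meaning 170/3 hours alone.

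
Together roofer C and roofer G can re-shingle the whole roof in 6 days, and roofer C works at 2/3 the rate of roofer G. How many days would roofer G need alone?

10 days

Let roofer G's rate be r; then roofer C's rate is (2/3)r, so together (2/3 + 1)r = (5/3)r = 1/6.
Thus r = 1/10 per day.
Roofer G alone: 10 days; roofer C alone: 15 days.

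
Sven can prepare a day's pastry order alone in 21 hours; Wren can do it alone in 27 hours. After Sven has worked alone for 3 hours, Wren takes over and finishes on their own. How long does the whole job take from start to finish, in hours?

183/7 hours

In 3 hours Sven does 3/21 = 1/7 of the job, leaving 6/7.
Wren works at 1/27 per hour, so finishing takes 6/7 ÷ 1/27 = 162/7 hours.
Total time = 3 + 162/7 = 183/7 hours.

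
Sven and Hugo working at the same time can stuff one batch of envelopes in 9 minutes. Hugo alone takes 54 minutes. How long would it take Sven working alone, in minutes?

Combined rate is 1/9 per minute.
Known contribution: 1/54 per minute.
So Sven's rate is 1/9 − 1/54 = 5/54, meaning 54/5 minutes alone.

54/5 minutes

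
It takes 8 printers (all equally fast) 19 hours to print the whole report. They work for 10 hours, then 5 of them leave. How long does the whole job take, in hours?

34 hours

One printer does 1/152 of the job per hour.
After 10 hours with 8 printers, 10/19 is done (9/19 left).
With 3 printers the rate is 3/152, so the rest takes 9/19 ÷ 3/152 = 24 hours.
Total = 10 + 24 = 34 hours.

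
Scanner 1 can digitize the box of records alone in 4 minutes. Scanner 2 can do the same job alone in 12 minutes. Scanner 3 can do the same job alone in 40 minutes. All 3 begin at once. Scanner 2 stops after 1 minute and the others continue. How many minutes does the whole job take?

10/3 minutes

In the first 1 minute the combined rate is 43/120, so 43/120 of the job is done, leaving 77/120.
After scanner 2 leaves the rate is 11/40 per minute; the remaining 77/120 takes 7/3 minutes.
Total = 1 + 7/3 = 10/3 minutes.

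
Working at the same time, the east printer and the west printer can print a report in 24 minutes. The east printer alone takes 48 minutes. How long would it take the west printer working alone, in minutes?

Combined rate is 1/24 per minute.
Known contribution: 1/48 per minute.
So the west printer's rate is 1/24 − 1/48 = 1/48, meaning 48 minutes alone.

48 minutes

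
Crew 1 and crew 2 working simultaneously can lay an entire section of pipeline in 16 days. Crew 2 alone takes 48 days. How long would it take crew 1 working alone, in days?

24 days

Combined rate is 1/16 per day.
Known contribution: 1/48 per day.
So crew 1's rate is 1/16 − 1/48 = 1/24, meaning 24 days alone.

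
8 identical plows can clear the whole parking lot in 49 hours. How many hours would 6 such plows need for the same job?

196/3 hours

Total work is 8·49 = 392 plow-hours.
With 6 plows: 392/6 = 196/3 hours.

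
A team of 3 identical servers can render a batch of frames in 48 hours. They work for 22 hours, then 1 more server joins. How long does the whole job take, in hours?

83/2 hours

One server does 1/144 of the job per hour.
After 22 hours with 3 servers, 11/24 is done (13/24 left).
With 4 servers the rate is 4/144 = 1/36, so the rest takes 13/24 ÷ 1/36 = 39/2 hours.
Total = 22 + 39/2 = 83/2 hours.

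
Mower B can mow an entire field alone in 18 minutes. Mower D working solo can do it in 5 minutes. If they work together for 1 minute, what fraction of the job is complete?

Combined rate: 1/18 + 1/5 = (5 + 18)/90 = 23/90 per minute.
In 1 minute they complete 1·23/90 = 23/90 of the job.

23/90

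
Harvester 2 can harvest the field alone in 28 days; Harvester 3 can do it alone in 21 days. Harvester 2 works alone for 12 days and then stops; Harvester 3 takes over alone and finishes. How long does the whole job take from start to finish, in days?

24 days

In 12 days Harvester 2 does 12/28 = 3/7 of the job, leaving 4/7.
Harvester 3 works at 1/21 per day, so finishing takes 4/7 ÷ 1/21 = 12 days.
Total time = 12 + 12 = 24 days.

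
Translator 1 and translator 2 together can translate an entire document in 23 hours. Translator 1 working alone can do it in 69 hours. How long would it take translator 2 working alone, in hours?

Combined rate is 1/23 per hour.
Known contribution: 1/69 per hour.
So translator 2's rate is 1/23 − 1/69 = 2/69, meaning 69/2 hours alone.

69/2 hours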